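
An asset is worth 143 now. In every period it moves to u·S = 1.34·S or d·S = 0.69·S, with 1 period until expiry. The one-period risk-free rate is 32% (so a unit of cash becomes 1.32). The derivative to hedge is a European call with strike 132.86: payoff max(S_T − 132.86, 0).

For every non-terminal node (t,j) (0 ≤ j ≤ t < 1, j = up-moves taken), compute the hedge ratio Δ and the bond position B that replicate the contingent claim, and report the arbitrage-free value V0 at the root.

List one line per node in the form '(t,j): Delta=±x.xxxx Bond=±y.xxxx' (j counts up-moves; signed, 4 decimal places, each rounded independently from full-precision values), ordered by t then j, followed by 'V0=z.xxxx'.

(0,0): Delta=0.6322 Bond=-47.2545
V0=43.1455

The replicating-portfolio and risk-neutral prices coincide; use p* = (1.32−0.69)/(1.34−0.69) = 0.9692 for the latter.
Terminal values V(1,·): V(1,0)=0.0000, V(1,1)=58.7600
(0,0): S=143.0000. Δ = (V_up−V_dn)/(S_up−S_dn) = (58.7600−0.0000)/(191.6200−98.6700) = 0.6322. V = [p*·58.7600 + (1−p*)·0.0000]/1.32 = 43.1455. B = V − Δ·S = -47.2545.
Check: Δ(0,0)·S0 + B(0,0) = 43.1455 = V0.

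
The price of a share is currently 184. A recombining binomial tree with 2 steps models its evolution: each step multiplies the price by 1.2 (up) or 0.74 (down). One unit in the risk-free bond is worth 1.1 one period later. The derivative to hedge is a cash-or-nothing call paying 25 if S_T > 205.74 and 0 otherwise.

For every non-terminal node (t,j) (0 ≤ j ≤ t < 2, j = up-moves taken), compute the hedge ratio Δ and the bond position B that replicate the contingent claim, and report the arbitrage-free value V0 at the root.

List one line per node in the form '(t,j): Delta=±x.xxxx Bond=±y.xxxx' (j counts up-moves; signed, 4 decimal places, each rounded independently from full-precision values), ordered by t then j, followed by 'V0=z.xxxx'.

(0,0): Delta=0.2101 Bond=-26.0120
(1,0): Delta=0.0000 Bond=0.0000
(1,1): Delta=0.2461 Bond=-36.5613
V0=12.6545

Risk-neutral probability p* = (R−d)/(u−d) = (1.1−0.74)/(1.2−0.74) = 0.7826.
Terminal values V(2,·): V(2,0)=0.0000, V(2,1)=0.0000, V(2,2)=25.0000
Node (1,0) S=136.1600: V=(p*·0.0000+(1−p*)·0.0000)/1.1=0.0000; Δ=(0.0000−0.0000)/(163.3920−100.7584)=0.0000; B=V−Δ·S=0.0000
Node (1,1) S=220.8000: V=(p*·25.0000+(1−p*)·0.0000)/1.1=17.7866; Δ=(25.0000−0.0000)/(264.9600−163.3920)=0.2461; B=V−Δ·S=-36.5613
Node (0,0) S=184.0000: V=(p*·17.7866+(1−p*)·0.0000)/1.1=12.6545; Δ=(17.7866−0.0000)/(220.8000−136.1600)=0.2101; B=V−Δ·S=-26.0120
Root portfolio cost Δ·184+B reproduces V0=12.6545.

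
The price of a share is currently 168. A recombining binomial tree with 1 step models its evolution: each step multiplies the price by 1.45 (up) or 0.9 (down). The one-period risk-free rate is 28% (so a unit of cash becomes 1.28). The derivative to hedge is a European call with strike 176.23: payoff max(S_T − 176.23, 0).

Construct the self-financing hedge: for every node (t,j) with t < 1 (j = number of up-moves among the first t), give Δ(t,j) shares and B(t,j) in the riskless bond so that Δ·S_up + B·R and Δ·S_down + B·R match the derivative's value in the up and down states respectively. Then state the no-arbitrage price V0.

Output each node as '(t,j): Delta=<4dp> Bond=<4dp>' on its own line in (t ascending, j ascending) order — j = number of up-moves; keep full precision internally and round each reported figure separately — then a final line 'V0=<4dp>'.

The replicating-portfolio and risk-neutral prices coincide; use p* = (1.28−0.9)/(1.45−0.9) = 0.6909 for the latter.
Terminal payoffs: V(1,0)=0.0000, V(1,1)=67.3700
(0,0): S=168.0000. Δ = (V_up−V_dn)/(S_up−S_dn) = (67.3700−0.0000)/(243.6000−151.2000) = 0.7291. V = [p*·67.3700 + (1−p*)·0.0000]/1.28 = 36.3645. B = V − Δ·S = -86.1264.
The time-0 hedge costs 36.3645, which is the no-arbitrage price.

(0,0): Delta=0.7291 Bond=-86.1264
V0=36.3645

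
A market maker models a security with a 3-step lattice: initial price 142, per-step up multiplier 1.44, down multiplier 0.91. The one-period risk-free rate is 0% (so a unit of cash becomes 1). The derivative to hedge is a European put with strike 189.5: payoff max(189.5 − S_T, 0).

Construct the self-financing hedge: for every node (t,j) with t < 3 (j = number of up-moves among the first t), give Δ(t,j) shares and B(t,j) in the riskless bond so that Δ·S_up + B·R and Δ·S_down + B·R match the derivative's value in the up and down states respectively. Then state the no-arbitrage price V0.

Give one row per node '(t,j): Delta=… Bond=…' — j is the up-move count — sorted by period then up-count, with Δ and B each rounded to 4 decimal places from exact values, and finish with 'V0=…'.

(0,0): Delta=-0.6463 Bond=146.0573
(1,0): Delta=-0.8055 Bond=166.6267
(1,1): Delta=-0.1545 Bond=45.4958
(2,0): Delta=-1.0000 Bond=189.5000
(2,1): Delta=-0.2045 Bond=54.8018
(2,2): Delta=0.0000 Bond=0.0000
V0=54.2825

The replicating-portfolio and risk-neutral prices coincide; use p* = (1−0.91)/(1.44−0.91) = 0.1698 for the latter.
Payoff layer (t=3): V(3,0)=82.4929, V(3,1)=20.1701, V(3,2)=0.0000, V(3,3)=0.0000
(2,0): S=117.5902. Δ = (V_up−V_dn)/(S_up−S_dn) = (20.1701−82.4929)/(169.3299−107.0071) = -1.0000. V = [p*·20.1701 + (1−p*)·82.4929]/1 = 71.9098. B = V − Δ·S = 189.5000.
(2,1): S=186.0768. Δ = (V_up−V_dn)/(S_up−S_dn) = (0.0000−20.1701)/(267.9506−169.3299) = -0.2045. V = [p*·0.0000 + (1−p*)·20.1701]/1 = 16.7450. B = V − Δ·S = 54.8018.
(2,2): S=294.4512. Δ = (V_up−V_dn)/(S_up−S_dn) = (0.0000−0.0000)/(424.0097−267.9506) = 0.0000. V = [p*·0.0000 + (1−p*)·0.0000]/1 = 0.0000. B = V − Δ·S = 0.0000.
(1,0): S=129.2200. Δ = (V_up−V_dn)/(S_up−S_dn) = (16.7450−71.9098)/(186.0768−117.5902) = -0.8055. V = [p*·16.7450 + (1−p*)·71.9098]/1 = 62.5422. B = V − Δ·S = 166.6267.
(1,1): S=204.4800. Δ = (V_up−V_dn)/(S_up−S_dn) = (0.0000−16.7450)/(294.4512−186.0768) = -0.1545. V = [p*·0.0000 + (1−p*)·16.7450]/1 = 13.9015. B = V − Δ·S = 45.4958.
(0,0): S=142.0000. Δ = (V_up−V_dn)/(S_up−S_dn) = (13.9015−62.5422)/(204.4800−129.2200) = -0.6463. V = [p*·13.9015 + (1−p*)·62.5422]/1 = 54.2825. B = V − Δ·S = 146.0573.
Check: Δ(0,0)·S0 + B(0,0) = 54.2825 = V0.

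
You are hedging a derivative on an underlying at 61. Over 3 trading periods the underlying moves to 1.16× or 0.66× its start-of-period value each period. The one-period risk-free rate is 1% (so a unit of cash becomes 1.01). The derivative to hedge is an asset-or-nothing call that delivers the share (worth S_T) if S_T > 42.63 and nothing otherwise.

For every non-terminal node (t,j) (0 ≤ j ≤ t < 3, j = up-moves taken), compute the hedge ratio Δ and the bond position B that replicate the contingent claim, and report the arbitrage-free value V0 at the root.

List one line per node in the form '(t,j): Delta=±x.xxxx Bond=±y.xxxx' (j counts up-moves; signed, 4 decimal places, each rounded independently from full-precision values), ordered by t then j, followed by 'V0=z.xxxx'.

Under the risk-neutral measure, an up-move has probability p* = (R−d)/(u−d) = 0.7000 and values discount at R = 1.01.
Payoff layer (t=3): V(3,0)=0.0000, V(3,1)=0.0000, V(3,2)=54.1739, V(3,3)=95.2147
Node (2,0) S=26.5716: V=(p*·0.0000+(1−p*)·0.0000)/1.01=0.0000; Δ=(0.0000−0.0000)/(30.8231−17.5373)=0.0000; B=V−Δ·S=0.0000
Node (2,1) S=46.7016: V=(p*·54.1739+(1−p*)·0.0000)/1.01=37.5462; Δ=(54.1739−0.0000)/(54.1739−30.8231)=2.3200; B=V−Δ·S=-70.8015
Node (2,2) S=82.0816: V=(p*·95.2147+(1−p*)·54.1739)/1.01=82.0816; Δ=(95.2147−54.1739)/(95.2147−54.1739)=1.0000; B=V−Δ·S=0.0000
Node (1,0) S=40.2600: V=(p*·37.5462+(1−p*)·0.0000)/1.01=26.0221; Δ=(37.5462−0.0000)/(46.7016−26.5716)=1.8652; B=V−Δ·S=-49.0703
Node (1,1) S=70.7600: V=(p*·82.0816+(1−p*)·37.5462)/1.01=68.0406; Δ=(82.0816−37.5462)/(82.0816−46.7016)=1.2588; B=V−Δ·S=-21.0301
Node (0,0) S=61.0000: V=(p*·68.0406+(1−p*)·26.0221)/1.01=54.8862; Δ=(68.0406−26.0221)/(70.7600−40.2600)=1.3777; B=V−Δ·S=-29.1507
The time-0 hedge costs 54.8862, which is the no-arbitrage price.

(0,0): Delta=1.3777 Bond=-29.1507
(1,0): Delta=1.8652 Bond=-49.0703
(1,1): Delta=1.2588 Bond=-21.0301
(2,0): Delta=0.0000 Bond=0.0000
(2,1): Delta=2.3200 Bond=-70.8015
(2,2): Delta=1.0000 Bond=0.0000
V0=54.8862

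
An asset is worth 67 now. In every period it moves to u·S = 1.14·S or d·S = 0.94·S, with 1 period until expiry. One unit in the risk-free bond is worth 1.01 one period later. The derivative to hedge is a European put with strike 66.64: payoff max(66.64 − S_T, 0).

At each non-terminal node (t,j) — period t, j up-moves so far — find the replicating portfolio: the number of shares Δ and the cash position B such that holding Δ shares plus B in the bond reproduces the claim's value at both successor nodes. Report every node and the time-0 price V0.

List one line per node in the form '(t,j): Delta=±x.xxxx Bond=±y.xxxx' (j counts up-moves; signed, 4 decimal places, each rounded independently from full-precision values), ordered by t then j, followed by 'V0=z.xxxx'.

(0,0): Delta=-0.2731 Bond=20.6554
V0=2.3554

Under the risk-neutral measure, an up-move has probability p* = (R−d)/(u−d) = 0.3500 and values discount at R = 1.01.
At expiry t=1: V(1,0)=3.6600, V(1,1)=0.0000
  t=0,j=0: stock 67.0000 → up 76.3800 (V=0.0000), down 62.9800 (V=3.6600). Price 2.3554; hedge Δ=-0.2731, bond B=20.6554.
Each (Δ,B) replicates both successor values, so the strategy is self-financing and V0 is arbitrage-free.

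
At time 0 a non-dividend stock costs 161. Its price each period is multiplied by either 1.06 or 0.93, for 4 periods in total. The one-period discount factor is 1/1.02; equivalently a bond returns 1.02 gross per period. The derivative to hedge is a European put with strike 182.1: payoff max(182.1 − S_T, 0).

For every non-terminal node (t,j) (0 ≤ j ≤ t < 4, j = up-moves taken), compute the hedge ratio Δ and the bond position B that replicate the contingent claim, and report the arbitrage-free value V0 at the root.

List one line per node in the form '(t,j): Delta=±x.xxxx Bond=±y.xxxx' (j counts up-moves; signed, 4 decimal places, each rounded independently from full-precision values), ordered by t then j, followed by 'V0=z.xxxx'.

The replicating-portfolio and risk-neutral prices coincide; use p* = (1.02−0.93)/(1.06−0.93) = 0.6923 for the latter.
At expiry t=4: V(4,0)=61.6636, V(4,1)=44.8284, V(4,2)=25.6399, V(4,3)=3.7692, V(4,4)=0.0000
(3,0): S=129.5015. Δ = (V_up−V_dn)/(S_up−S_dn) = (44.8284−61.6636)/(137.2716−120.4364) = -1.0000. V = [p*·44.8284 + (1−p*)·61.6636]/1.02 = 49.0279. B = V − Δ·S = 178.5294.
(3,1): S=147.6038. Δ = (V_up−V_dn)/(S_up−S_dn) = (25.6399−44.8284)/(156.4601−137.2716) = -1.0000. V = [p*·25.6399 + (1−p*)·44.8284]/1.02 = 30.9256. B = V − Δ·S = 178.5294.
(3,2): S=168.2366. Δ = (V_up−V_dn)/(S_up−S_dn) = (3.7692−25.6399)/(178.3308−156.4601) = -1.0000. V = [p*·3.7692 + (1−p*)·25.6399]/1.02 = 10.2928. B = V − Δ·S = 178.5294.
(3,3): S=191.7536. Δ = (V_up−V_dn)/(S_up−S_dn) = (0.0000−3.7692)/(203.2588−178.3308) = -0.1512. V = [p*·0.0000 + (1−p*)·3.7692]/1.02 = 1.1370. B = V − Δ·S = 30.1307.
(2,0): S=139.2489. Δ = (V_up−V_dn)/(S_up−S_dn) = (30.9256−49.0279)/(147.6038−129.5015) = -1.0000. V = [p*·30.9256 + (1−p*)·49.0279]/1.02 = 35.7799. B = V − Δ·S = 175.0288.
(2,1): S=158.7138. Δ = (V_up−V_dn)/(S_up−S_dn) = (10.2928−30.9256)/(168.2366−147.6038) = -1.0000. V = [p*·10.2928 + (1−p*)·30.9256]/1.02 = 16.3150. B = V − Δ·S = 175.0288.
(2,2): S=180.8996. Δ = (V_up−V_dn)/(S_up−S_dn) = (1.1370−10.2928)/(191.7536−168.2366) = -0.3893. V = [p*·1.1370 + (1−p*)·10.2928]/1.02 = 3.8766. B = V − Δ·S = 74.3057.
(1,0): S=149.7300. Δ = (V_up−V_dn)/(S_up−S_dn) = (16.3150−35.7799)/(158.7138−139.2489) = -1.0000. V = [p*·16.3150 + (1−p*)·35.7799]/1.02 = 21.8669. B = V − Δ·S = 171.5969.
(1,1): S=170.6600. Δ = (V_up−V_dn)/(S_up−S_dn) = (3.8766−16.3150)/(180.8996−158.7138) = -0.5606. V = [p*·3.8766 + (1−p*)·16.3150]/1.02 = 7.5528. B = V − Δ·S = 103.2328.
(0,0): S=161.0000. Δ = (V_up−V_dn)/(S_up−S_dn) = (7.5528−21.8669)/(170.6600−149.7300) = -0.6839. V = [p*·7.5528 + (1−p*)·21.8669]/1.02 = 11.7227. B = V − Δ·S = 121.8313.
Root portfolio cost Δ·161+B reproduces V0=11.7227.

(0,0): Delta=-0.6839 Bond=121.8313
(1,0): Delta=-1.0000 Bond=171.5969
(1,1): Delta=-0.5606 Bond=103.2328
(2,0): Delta=-1.0000 Bond=175.0288
(2,1): Delta=-1.0000 Bond=175.0288
(2,2): Delta=-0.3893 Bond=74.3057
(3,0): Delta=-1.0000 Bond=178.5294
(3,1): Delta=-1.0000 Bond=178.5294
(3,2): Delta=-1.0000 Bond=178.5294
(3,3): Delta=-0.1512 Bond=30.1307
V0=11.7227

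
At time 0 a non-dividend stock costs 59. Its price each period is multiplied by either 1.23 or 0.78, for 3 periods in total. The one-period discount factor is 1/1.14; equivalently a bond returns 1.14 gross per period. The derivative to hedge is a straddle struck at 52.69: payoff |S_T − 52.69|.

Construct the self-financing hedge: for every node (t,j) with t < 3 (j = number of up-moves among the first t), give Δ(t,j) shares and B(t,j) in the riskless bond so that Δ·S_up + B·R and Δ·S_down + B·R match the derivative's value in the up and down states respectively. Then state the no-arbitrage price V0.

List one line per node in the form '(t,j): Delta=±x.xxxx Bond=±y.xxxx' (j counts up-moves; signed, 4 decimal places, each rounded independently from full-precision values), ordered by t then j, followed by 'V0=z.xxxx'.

Since d<R<u, set p* = (R−d)/(u−d) = 0.8000; price each node as the discounted p*-expectation of its children.
At expiry t=3: V(3,0)=24.6914, V(3,1)=8.5384, V(3,2)=16.9337, V(3,3)=57.1012
  t=2,j=0: stock 35.8956 → up 44.1516 (V=8.5384), down 27.9986 (V=24.6914). Price 10.3237; hedge Δ=-1.0000, bond B=46.2193.
  t=2,j=1: stock 56.6046 → up 69.6237 (V=16.9337), down 44.1516 (V=8.5384). Price 13.3812; hedge Δ=0.3296, bond B=-5.2749.
  t=2,j=2: stock 89.2611 → up 109.7912 (V=57.1012), down 69.6237 (V=16.9337). Price 43.0418; hedge Δ=1.0000, bond B=-46.2193.
  t=1,j=0: stock 46.0200 → up 56.6046 (V=13.3812), down 35.8956 (V=10.3237). Price 11.2015; hedge Δ=0.1476, bond B=4.4070.
  t=1,j=1: stock 72.5700 → up 89.2611 (V=43.0418), down 56.6046 (V=13.3812). Price 32.5524; hedge Δ=0.9083, bond B=-33.3600.
  t=0,j=0: stock 59.0000 → up 72.5700 (V=32.5524), down 46.0200 (V=11.2015). Price 24.8089; hedge Δ=0.8042, bond B=-22.6374.
Root portfolio cost Δ·59+B reproduces V0=24.8089.

(0,0): Delta=0.8042 Bond=-22.6374
(1,0): Delta=0.1476 Bond=4.4070
(1,1): Delta=0.9083 Bond=-33.3600
(2,0): Delta=-1.0000 Bond=46.2193
(2,1): Delta=0.3296 Bond=-5.2749
(2,2): Delta=1.0000 Bond=-46.2193
V0=24.8089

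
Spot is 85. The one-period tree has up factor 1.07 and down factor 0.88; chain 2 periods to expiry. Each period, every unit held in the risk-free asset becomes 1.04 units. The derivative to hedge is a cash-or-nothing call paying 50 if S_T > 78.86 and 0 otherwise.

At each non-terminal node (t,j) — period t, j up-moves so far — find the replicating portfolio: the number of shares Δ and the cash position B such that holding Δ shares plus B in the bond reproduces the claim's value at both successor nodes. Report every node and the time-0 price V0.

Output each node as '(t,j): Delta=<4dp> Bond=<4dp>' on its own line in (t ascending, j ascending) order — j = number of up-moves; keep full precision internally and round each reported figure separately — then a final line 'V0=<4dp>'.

(0,0): Delta=0.4700 Bond=5.1222
(1,0): Delta=3.5182 Bond=-222.6721
(1,1): Delta=0.0000 Bond=48.0769
V0=45.0753

The replicating-portfolio and risk-neutral prices coincide; use p* = (1.04−0.88)/(1.07−0.88) = 0.8421 for the latter.
Terminal values V(2,·): V(2,0)=0.0000, V(2,1)=50.0000, V(2,2)=50.0000
Node (1,0) S=74.8000: V=(p*·50.0000+(1−p*)·0.0000)/1.04=40.4858; Δ=(50.0000−0.0000)/(80.0360−65.8240)=3.5182; B=V−Δ·S=-222.6721
Node (1,1) S=90.9500: V=(p*·50.0000+(1−p*)·50.0000)/1.04=48.0769; Δ=(50.0000−50.0000)/(97.3165−80.0360)=0.0000; B=V−Δ·S=48.0769
Node (0,0) S=85.0000: V=(p*·48.0769+(1−p*)·40.4858)/1.04=45.0753; Δ=(48.0769−40.4858)/(90.9500−74.8000)=0.4700; B=V−Δ·S=5.1222
Check: Δ(0,0)·S0 + B(0,0) = 45.0753 = V0.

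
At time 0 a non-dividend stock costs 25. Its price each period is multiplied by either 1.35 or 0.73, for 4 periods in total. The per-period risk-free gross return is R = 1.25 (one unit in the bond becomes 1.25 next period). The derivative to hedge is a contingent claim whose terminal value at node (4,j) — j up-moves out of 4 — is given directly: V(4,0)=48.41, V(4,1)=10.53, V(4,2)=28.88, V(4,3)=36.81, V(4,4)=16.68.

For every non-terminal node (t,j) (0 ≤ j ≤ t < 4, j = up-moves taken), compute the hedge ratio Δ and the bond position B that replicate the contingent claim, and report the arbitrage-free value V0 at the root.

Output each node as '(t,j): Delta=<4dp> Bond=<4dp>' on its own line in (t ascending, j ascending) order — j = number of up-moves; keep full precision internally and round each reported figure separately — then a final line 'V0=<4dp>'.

Risk-neutral probability p* = (R−d)/(u−d) = (1.25−0.73)/(1.35−0.73) = 0.8387.
Terminal values V(4,·): V(4,0)=48.4100, V(4,1)=10.5300, V(4,2)=28.8800, V(4,3)=36.8100, V(4,4)=16.6800
Node (3,0) S=9.7254: V=(p*·10.5300+(1−p*)·48.4100)/1.25=13.3117; Δ=(10.5300−48.4100)/(13.1293−7.0996)=-6.2822; B=V−Δ·S=74.4085
Node (3,1) S=17.9854: V=(p*·28.8800+(1−p*)·10.5300)/1.25=20.7363; Δ=(28.8800−10.5300)/(24.2803−13.1293)=1.6456; B=V−Δ·S=-8.8605
Node (3,2) S=33.2606: V=(p*·36.8100+(1−p*)·28.8800)/1.25=28.4248; Δ=(36.8100−28.8800)/(44.9018−24.2803)=0.3845; B=V−Δ·S=15.6345
Node (3,3) S=61.5094: V=(p*·16.6800+(1−p*)·36.8100)/1.25=15.9414; Δ=(16.6800−36.8100)/(83.0377−44.9018)=-0.5279; B=V−Δ·S=48.4092
Node (2,0) S=13.3225: V=(p*·20.7363+(1−p*)·13.3117)/1.25=15.6310; Δ=(20.7363−13.3117)/(17.9854−9.7254)=0.8989; B=V−Δ·S=3.6560
Node (2,1) S=24.6375: V=(p*·28.4248+(1−p*)·20.7363)/1.25=21.7478; Δ=(28.4248−20.7363)/(33.2606−17.9854)=0.5033; B=V−Δ·S=9.3469
Node (2,2) S=45.5625: V=(p*·15.9414+(1−p*)·28.4248)/1.25=14.3639; Δ=(15.9414−28.4248)/(61.5094−33.2606)=-0.4419; B=V−Δ·S=34.4983
Node (1,0) S=18.2500: V=(p*·21.7478+(1−p*)·15.6310)/1.25=16.6089; Δ=(21.7478−15.6310)/(24.6375−13.3225)=0.5406; B=V−Δ·S=6.7432
Node (1,1) S=33.7500: V=(p*·14.3639+(1−p*)·21.7478)/1.25=12.4439; Δ=(14.3639−21.7478)/(45.5625−24.6375)=-0.3529; B=V−Δ·S=24.3533
Node (0,0) S=25.0000: V=(p*·12.4439+(1−p*)·16.6089)/1.25=10.4925; Δ=(12.4439−16.6089)/(33.7500−18.2500)=-0.2687; B=V−Δ·S=17.2104
The time-0 hedge costs 10.4925, which is the no-arbitrage price.

(0,0): Delta=-0.2687 Bond=17.2104
(1,0): Delta=0.5406 Bond=6.7432
(1,1): Delta=-0.3529 Bond=24.3533
(2,0): Delta=0.8989 Bond=3.6560
(2,1): Delta=0.5033 Bond=9.3469
(2,2): Delta=-0.4419 Bond=34.4983
(3,0): Delta=-6.2822 Bond=74.4085
(3,1): Delta=1.6456 Bond=-8.8605
(3,2): Delta=0.3845 Bond=15.6345
(3,3): Delta=-0.5279 Bond=48.4092
V0=10.4925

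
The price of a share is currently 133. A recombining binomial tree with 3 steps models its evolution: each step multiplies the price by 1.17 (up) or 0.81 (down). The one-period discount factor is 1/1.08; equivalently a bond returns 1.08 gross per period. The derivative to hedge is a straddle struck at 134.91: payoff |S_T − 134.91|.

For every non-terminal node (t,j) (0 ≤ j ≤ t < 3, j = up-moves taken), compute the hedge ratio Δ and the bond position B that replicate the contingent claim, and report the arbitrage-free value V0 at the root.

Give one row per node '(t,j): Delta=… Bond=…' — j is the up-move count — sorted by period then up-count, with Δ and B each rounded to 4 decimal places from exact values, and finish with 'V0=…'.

Under the risk-neutral measure, an up-move has probability p* = (R−d)/(u−d) = 0.7500 and values discount at R = 1.08.
Payoff layer (t=3): V(3,0)=64.2283, V(3,1)=32.8143, V(3,2)=12.5616, V(3,3)=78.1045
(2,0): S=87.2613. Δ = (V_up−V_dn)/(S_up−S_dn) = (32.8143−64.2283)/(102.0957−70.6817) = -1.0000. V = [p*·32.8143 + (1−p*)·64.2283]/1.08 = 37.6554. B = V − Δ·S = 124.9167.
(2,1): S=126.0441. Δ = (V_up−V_dn)/(S_up−S_dn) = (12.5616−32.8143)/(147.4716−102.0957) = -0.4463. V = [p*·12.5616 + (1−p*)·32.8143]/1.08 = 16.3192. B = V − Δ·S = 72.5767.
(2,2): S=182.0637. Δ = (V_up−V_dn)/(S_up−S_dn) = (78.1045−12.5616)/(213.0145−147.4716) = 1.0000. V = [p*·78.1045 + (1−p*)·12.5616]/1.08 = 57.1470. B = V − Δ·S = -124.9167.
(1,0): S=107.7300. Δ = (V_up−V_dn)/(S_up−S_dn) = (16.3192−37.6554)/(126.0441−87.2613) = -0.5501. V = [p*·16.3192 + (1−p*)·37.6554]/1.08 = 20.0493. B = V − Δ·S = 79.3164.
(1,1): S=155.6100. Δ = (V_up−V_dn)/(S_up−S_dn) = (57.1470−16.3192)/(182.0637−126.0441) = 0.7288. V = [p*·57.1470 + (1−p*)·16.3192]/1.08 = 43.4630. B = V − Δ·S = -69.9475.
(0,0): S=133.0000. Δ = (V_up−V_dn)/(S_up−S_dn) = (43.4630−20.0493)/(155.6100−107.7300) = 0.4890. V = [p*·43.4630 + (1−p*)·20.0493]/1.08 = 34.8237. B = V − Δ·S = -30.2144.
Check: Δ(0,0)·S0 + B(0,0) = 34.8237 = V0.

(0,0): Delta=0.4890 Bond=-30.2144
(1,0): Delta=-0.5501 Bond=79.3164
(1,1): Delta=0.7288 Bond=-69.9475
(2,0): Delta=-1.0000 Bond=124.9167
(2,1): Delta=-0.4463 Bond=72.5767
(2,2): Delta=1.0000 Bond=-124.9167
V0=34.8237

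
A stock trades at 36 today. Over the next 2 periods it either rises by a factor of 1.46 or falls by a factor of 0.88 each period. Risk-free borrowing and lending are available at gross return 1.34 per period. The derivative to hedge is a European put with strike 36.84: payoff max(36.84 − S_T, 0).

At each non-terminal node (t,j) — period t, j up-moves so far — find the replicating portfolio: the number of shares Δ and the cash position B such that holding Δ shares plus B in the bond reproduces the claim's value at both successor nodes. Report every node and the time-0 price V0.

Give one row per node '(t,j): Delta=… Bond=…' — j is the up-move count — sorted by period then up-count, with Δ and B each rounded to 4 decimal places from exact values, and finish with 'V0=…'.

The replicating-portfolio and risk-neutral prices coincide; use p* = (1.34−0.88)/(1.46−0.88) = 0.7931 for the latter.
Terminal values V(2,·): V(2,0)=8.9616, V(2,1)=0.0000, V(2,2)=0.0000
(1,0): S=31.6800. Δ = (V_up−V_dn)/(S_up−S_dn) = (0.0000−8.9616)/(46.2528−27.8784) = -0.4877. V = [p*·0.0000 + (1−p*)·8.9616]/1.34 = 1.3837. B = V − Δ·S = 16.8347.
(1,1): S=52.5600. Δ = (V_up−V_dn)/(S_up−S_dn) = (0.0000−0.0000)/(76.7376−46.2528) = 0.0000. V = [p*·0.0000 + (1−p*)·0.0000]/1.34 = 0.0000. B = V − Δ·S = 0.0000.
(0,0): S=36.0000. Δ = (V_up−V_dn)/(S_up−S_dn) = (0.0000−1.3837)/(52.5600−31.6800) = -0.0663. V = [p*·0.0000 + (1−p*)·1.3837]/1.34 = 0.2136. B = V − Δ·S = 2.5993.
The time-0 hedge costs 0.2136, which is the no-arbitrage price.

(0,0): Delta=-0.0663 Bond=2.5993
(1,0): Delta=-0.4877 Bond=16.8347
(1,1): Delta=0.0000 Bond=0.0000
V0=0.2136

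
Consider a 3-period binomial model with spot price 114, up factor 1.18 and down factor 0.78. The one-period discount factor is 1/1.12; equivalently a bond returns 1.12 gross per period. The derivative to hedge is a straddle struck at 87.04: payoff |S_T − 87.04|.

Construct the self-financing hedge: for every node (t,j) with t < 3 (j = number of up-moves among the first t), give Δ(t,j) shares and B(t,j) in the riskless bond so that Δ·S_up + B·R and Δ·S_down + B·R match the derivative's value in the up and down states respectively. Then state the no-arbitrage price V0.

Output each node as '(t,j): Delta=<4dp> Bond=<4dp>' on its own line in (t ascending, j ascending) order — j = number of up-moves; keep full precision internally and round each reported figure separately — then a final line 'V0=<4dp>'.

Since d<R<u, set p* = (R−d)/(u−d) = 0.8500; price each node as the discounted p*-expectation of its children.
At expiry t=3: V(3,0)=32.9411, V(3,1)=5.1980, V(3,2)=36.7722, V(3,3)=100.2656
  t=2,j=0: stock 69.3576 → up 81.8420 (V=5.1980), down 54.0989 (V=32.9411). Price 8.3567; hedge Δ=-1.0000, bond B=77.7143.
  t=2,j=1: stock 104.9256 → up 123.8122 (V=36.7722), down 81.8420 (V=5.1980). Price 28.6036; hedge Δ=0.7523, bond B=-50.3318.
  t=2,j=2: stock 158.7336 → up 187.3056 (V=100.2656), down 123.8122 (V=36.7722). Price 81.0193; hedge Δ=1.0000, bond B=-77.7143.
  t=1,j=0: stock 88.9200 → up 104.9256 (V=28.6036), down 69.3576 (V=8.3567). Price 22.8273; hedge Δ=0.5692, bond B=-27.7901.
  t=1,j=1: stock 134.5200 → up 158.7336 (V=81.0193), down 104.9256 (V=28.6036). Price 65.3187; hedge Δ=0.9741, bond B=-65.7205.
  t=0,j=0: stock 114.0000 → up 134.5200 (V=65.3187), down 88.9200 (V=22.8273). Price 52.6295; hedge Δ=0.9318, bond B=-53.5990.
Root portfolio cost Δ·114+B reproduces V0=52.6295.

(0,0): Delta=0.9318 Bond=-53.5990
(1,0): Delta=0.5692 Bond=-27.7901
(1,1): Delta=0.9741 Bond=-65.7205
(2,0): Delta=-1.0000 Bond=77.7143
(2,1): Delta=0.7523 Bond=-50.3318
(2,2): Delta=1.0000 Bond=-77.7143
V0=52.6295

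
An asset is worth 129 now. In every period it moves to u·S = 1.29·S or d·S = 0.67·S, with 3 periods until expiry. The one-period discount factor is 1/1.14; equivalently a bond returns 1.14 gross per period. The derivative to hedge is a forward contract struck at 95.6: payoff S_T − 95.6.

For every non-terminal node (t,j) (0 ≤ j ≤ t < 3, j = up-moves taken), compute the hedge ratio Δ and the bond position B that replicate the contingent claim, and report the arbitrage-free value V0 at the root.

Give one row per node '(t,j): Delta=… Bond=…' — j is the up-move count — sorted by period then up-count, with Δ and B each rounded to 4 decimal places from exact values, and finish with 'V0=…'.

No-arbitrage ⇒ martingale measure with p* = (R−d)/(u−d) = 0.7581.
Terminal values V(3,·): V(3,0)=-56.8016, V(3,1)=-20.8986, V(3,2)=48.2282, V(3,3)=181.3229
(2,0): S=57.9081. Δ = (V_up−V_dn)/(S_up−S_dn) = (-20.8986−-56.8016)/(74.7014−38.7984) = 1.0000. V = [p*·-20.8986 + (1−p*)·-56.8016]/1.14 = -25.9515. B = V − Δ·S = -83.8596.
(2,1): S=111.4947. Δ = (V_up−V_dn)/(S_up−S_dn) = (48.2282−-20.8986)/(143.8282−74.7014) = 1.0000. V = [p*·48.2282 + (1−p*)·-20.8986]/1.14 = 27.6351. B = V − Δ·S = -83.8596.
(2,2): S=214.6689. Δ = (V_up−V_dn)/(S_up−S_dn) = (181.3229−48.2282)/(276.9229−143.8282) = 1.0000. V = [p*·181.3229 + (1−p*)·48.2282]/1.14 = 130.8093. B = V − Δ·S = -83.8596.
(1,0): S=86.4300. Δ = (V_up−V_dn)/(S_up−S_dn) = (27.6351−-25.9515)/(111.4947−57.9081) = 1.0000. V = [p*·27.6351 + (1−p*)·-25.9515]/1.14 = 12.8689. B = V − Δ·S = -73.5611.
(1,1): S=166.4100. Δ = (V_up−V_dn)/(S_up−S_dn) = (130.8093−27.6351)/(214.6689−111.4947) = 1.0000. V = [p*·130.8093 + (1−p*)·27.6351]/1.14 = 92.8489. B = V − Δ·S = -73.5611.
(0,0): S=129.0000. Δ = (V_up−V_dn)/(S_up−S_dn) = (92.8489−12.8689)/(166.4100−86.4300) = 1.0000. V = [p*·92.8489 + (1−p*)·12.8689]/1.14 = 64.4727. B = V − Δ·S = -64.5273.
Root portfolio cost Δ·129+B reproduces V0=64.4727.

(0,0): Delta=1.0000 Bond=-64.5273
(1,0): Delta=1.0000 Bond=-73.5611
(1,1): Delta=1.0000 Bond=-73.5611
(2,0): Delta=1.0000 Bond=-83.8596
(2,1): Delta=1.0000 Bond=-83.8596
(2,2): Delta=1.0000 Bond=-83.8596
V0=64.4727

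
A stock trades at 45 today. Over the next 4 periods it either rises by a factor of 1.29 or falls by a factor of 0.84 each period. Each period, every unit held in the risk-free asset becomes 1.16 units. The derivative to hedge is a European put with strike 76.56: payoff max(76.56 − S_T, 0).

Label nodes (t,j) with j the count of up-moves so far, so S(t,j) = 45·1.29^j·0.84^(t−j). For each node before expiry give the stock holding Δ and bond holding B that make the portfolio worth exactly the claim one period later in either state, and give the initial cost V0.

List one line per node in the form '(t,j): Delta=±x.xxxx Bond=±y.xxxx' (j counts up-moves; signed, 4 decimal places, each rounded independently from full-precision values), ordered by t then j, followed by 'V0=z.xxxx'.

Since d<R<u, set p* = (R−d)/(u−d) = 0.7111; price each node as the discounted p*-expectation of its children.
At expiry t=4: V(4,0)=54.1558, V(4,1)=42.1535, V(4,2)=23.7215, V(4,3)=0.0000, V(4,4)=0.0000
(3,0): S=26.6717. Δ = (V_up−V_dn)/(S_up−S_dn) = (42.1535−54.1558)/(34.4065−22.4042) = -1.0000. V = [p*·42.1535 + (1−p*)·54.1558]/1.16 = 39.3283. B = V − Δ·S = 66.0000.
(3,1): S=40.9601. Δ = (V_up−V_dn)/(S_up−S_dn) = (23.7215−42.1535)/(52.8385−34.4065) = -1.0000. V = [p*·23.7215 + (1−p*)·42.1535]/1.16 = 25.0399. B = V − Δ·S = 66.0000.
(3,2): S=62.9030. Δ = (V_up−V_dn)/(S_up−S_dn) = (0.0000−23.7215)/(81.1448−52.8385) = -0.8380. V = [p*·0.0000 + (1−p*)·23.7215]/1.16 = 5.9077. B = V − Δ·S = 58.6221.
(3,3): S=96.6010. Δ = (V_up−V_dn)/(S_up−S_dn) = (0.0000−0.0000)/(124.6153−81.1448) = 0.0000. V = [p*·0.0000 + (1−p*)·0.0000]/1.16 = 0.0000. B = V − Δ·S = 0.0000.
(2,0): S=31.7520. Δ = (V_up−V_dn)/(S_up−S_dn) = (25.0399−39.3283)/(40.9601−26.6717) = -1.0000. V = [p*·25.0399 + (1−p*)·39.3283]/1.16 = 25.1446. B = V − Δ·S = 56.8966.
(2,1): S=48.7620. Δ = (V_up−V_dn)/(S_up−S_dn) = (5.9077−25.0399)/(62.9030−40.9601) = -0.8719. V = [p*·5.9077 + (1−p*)·25.0399]/1.16 = 9.8575. B = V − Δ·S = 52.3737.
(2,2): S=74.8845. Δ = (V_up−V_dn)/(S_up−S_dn) = (0.0000−5.9077)/(96.6010−62.9030) = -0.1753. V = [p*·0.0000 + (1−p*)·5.9077]/1.16 = 1.4713. B = V − Δ·S = 14.5994.
(1,0): S=37.8000. Δ = (V_up−V_dn)/(S_up−S_dn) = (9.8575−25.1446)/(48.7620−31.7520) = -0.8987. V = [p*·9.8575 + (1−p*)·25.1446]/1.16 = 12.3050. B = V − Δ·S = 46.2761.
(1,1): S=58.0500. Δ = (V_up−V_dn)/(S_up−S_dn) = (1.4713−9.8575)/(74.8845−48.7620) = -0.3210. V = [p*·1.4713 + (1−p*)·9.8575]/1.16 = 3.3569. B = V − Δ·S = 21.9931.
(0,0): S=45.0000. Δ = (V_up−V_dn)/(S_up−S_dn) = (3.3569−12.3050)/(58.0500−37.8000) = -0.4419. V = [p*·3.3569 + (1−p*)·12.3050]/1.16 = 5.1223. B = V − Δ·S = 25.0070.
The time-0 hedge costs 5.1223, which is the no-arbitrage price.

(0,0): Delta=-0.4419 Bond=25.0070
(1,0): Delta=-0.8987 Bond=46.2761
(1,1): Delta=-0.3210 Bond=21.9931
(2,0): Delta=-1.0000 Bond=56.8966
(2,1): Delta=-0.8719 Bond=52.3737
(2,2): Delta=-0.1753 Bond=14.5994
(3,0): Delta=-1.0000 Bond=66.0000
(3,1): Delta=-1.0000 Bond=66.0000
(3,2): Delta=-0.8380 Bond=58.6221
(3,3): Delta=0.0000 Bond=0.0000
V0=5.1223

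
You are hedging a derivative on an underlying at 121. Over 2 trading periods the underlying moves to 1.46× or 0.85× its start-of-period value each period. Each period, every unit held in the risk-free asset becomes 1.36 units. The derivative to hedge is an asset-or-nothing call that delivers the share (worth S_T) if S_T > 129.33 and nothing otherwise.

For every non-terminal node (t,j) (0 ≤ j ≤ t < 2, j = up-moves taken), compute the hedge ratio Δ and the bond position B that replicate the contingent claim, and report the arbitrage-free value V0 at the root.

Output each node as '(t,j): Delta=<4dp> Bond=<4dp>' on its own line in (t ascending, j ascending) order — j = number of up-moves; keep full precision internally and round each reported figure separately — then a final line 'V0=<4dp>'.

The replicating-portfolio and risk-neutral prices coincide; use p* = (1.36−0.85)/(1.46−0.85) = 0.8361 for the latter.
Terminal values V(2,·): V(2,0)=0.0000, V(2,1)=150.1610, V(2,2)=257.9236
Node (1,0) S=102.8500: V=(p*·150.1610+(1−p*)·0.0000)/1.36=92.3121; Δ=(150.1610−0.0000)/(150.1610−87.4225)=2.3934; B=V−Δ·S=-153.8535
Node (1,1) S=176.6600: V=(p*·257.9236+(1−p*)·150.1610)/1.36=176.6600; Δ=(257.9236−150.1610)/(257.9236−150.1610)=1.0000; B=V−Δ·S=0.0000
Node (0,0) S=121.0000: V=(p*·176.6600+(1−p*)·92.3121)/1.36=119.7298; Δ=(176.6600−92.3121)/(176.6600−102.8500)=1.1428; B=V−Δ·S=-18.5455
Check: Δ(0,0)·S0 + B(0,0) = 119.7298 = V0.

(0,0): Delta=1.1428 Bond=-18.5455
(1,0): Delta=2.3934 Bond=-153.8535
(1,1): Delta=1.0000 Bond=0.0000
V0=119.7298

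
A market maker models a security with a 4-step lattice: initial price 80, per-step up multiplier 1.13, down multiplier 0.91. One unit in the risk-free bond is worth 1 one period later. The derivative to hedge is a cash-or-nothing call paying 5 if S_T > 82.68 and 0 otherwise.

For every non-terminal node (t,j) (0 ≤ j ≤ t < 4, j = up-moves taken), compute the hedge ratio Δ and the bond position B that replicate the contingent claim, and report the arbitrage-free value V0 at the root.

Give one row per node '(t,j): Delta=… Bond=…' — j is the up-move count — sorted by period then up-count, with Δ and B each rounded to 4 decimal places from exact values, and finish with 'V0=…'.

(0,0): Delta=0.1217 Bond=-7.0371
(1,0): Delta=0.1509 Bond=-9.1623
(1,1): Delta=0.0878 Bond=-3.9674
(2,0): Delta=0.1403 Bond=-8.4607
(2,1): Delta=0.1633 Bond=-10.1756
(2,2): Delta=0.0000 Bond=5.0000
(3,0): Delta=0.0000 Bond=0.0000
(3,1): Delta=0.3036 Bond=-20.6818
(3,2): Delta=0.0000 Bond=5.0000
(3,3): Delta=0.0000 Bond=5.0000
V0=2.7022

Under the risk-neutral measure, an up-move has probability p* = (R−d)/(u−d) = 0.4091 and values discount at R = 1.
Terminal values V(4,·): V(4,0)=0.0000, V(4,1)=0.0000, V(4,2)=5.0000, V(4,3)=5.0000, V(4,4)=5.0000
(3,0): S=60.2857. Δ = (V_up−V_dn)/(S_up−S_dn) = (0.0000−0.0000)/(68.1228−54.8600) = 0.0000. V = [p*·0.0000 + (1−p*)·0.0000]/1 = 0.0000. B = V − Δ·S = 0.0000.
(3,1): S=74.8602. Δ = (V_up−V_dn)/(S_up−S_dn) = (5.0000−0.0000)/(84.5921−68.1228) = 0.3036. V = [p*·5.0000 + (1−p*)·0.0000]/1 = 2.0455. B = V − Δ·S = -20.6818.
(3,2): S=92.9583. Δ = (V_up−V_dn)/(S_up−S_dn) = (5.0000−5.0000)/(105.0429−84.5921) = 0.0000. V = [p*·5.0000 + (1−p*)·5.0000]/1 = 5.0000. B = V − Δ·S = 5.0000.
(3,3): S=115.4318. Δ = (V_up−V_dn)/(S_up−S_dn) = (5.0000−5.0000)/(130.4379−105.0429) = 0.0000. V = [p*·5.0000 + (1−p*)·5.0000]/1 = 5.0000. B = V − Δ·S = 5.0000.
(2,0): S=66.2480. Δ = (V_up−V_dn)/(S_up−S_dn) = (2.0455−0.0000)/(74.8602−60.2857) = 0.1403. V = [p*·2.0455 + (1−p*)·0.0000]/1 = 0.8368. B = V − Δ·S = -8.4607.
(2,1): S=82.2640. Δ = (V_up−V_dn)/(S_up−S_dn) = (5.0000−2.0455)/(92.9583−74.8602) = 0.1633. V = [p*·5.0000 + (1−p*)·2.0455]/1 = 3.2541. B = V − Δ·S = -10.1756.
(2,2): S=102.1520. Δ = (V_up−V_dn)/(S_up−S_dn) = (5.0000−5.0000)/(115.4318−92.9583) = 0.0000. V = [p*·5.0000 + (1−p*)·5.0000]/1 = 5.0000. B = V − Δ·S = 5.0000.
(1,0): S=72.8000. Δ = (V_up−V_dn)/(S_up−S_dn) = (3.2541−0.8368)/(82.2640−66.2480) = 0.1509. V = [p*·3.2541 + (1−p*)·0.8368]/1 = 1.8257. B = V − Δ·S = -9.1623.
(1,1): S=90.4000. Δ = (V_up−V_dn)/(S_up−S_dn) = (5.0000−3.2541)/(102.1520−82.2640) = 0.0878. V = [p*·5.0000 + (1−p*)·3.2541]/1 = 3.9684. B = V − Δ·S = -3.9674.
(0,0): S=80.0000. Δ = (V_up−V_dn)/(S_up−S_dn) = (3.9684−1.8257)/(90.4000−72.8000) = 0.1217. V = [p*·3.9684 + (1−p*)·1.8257]/1 = 2.7022. B = V − Δ·S = -7.0371.
Self-financing check: at every node Δ·S+B equals the discounted successor values.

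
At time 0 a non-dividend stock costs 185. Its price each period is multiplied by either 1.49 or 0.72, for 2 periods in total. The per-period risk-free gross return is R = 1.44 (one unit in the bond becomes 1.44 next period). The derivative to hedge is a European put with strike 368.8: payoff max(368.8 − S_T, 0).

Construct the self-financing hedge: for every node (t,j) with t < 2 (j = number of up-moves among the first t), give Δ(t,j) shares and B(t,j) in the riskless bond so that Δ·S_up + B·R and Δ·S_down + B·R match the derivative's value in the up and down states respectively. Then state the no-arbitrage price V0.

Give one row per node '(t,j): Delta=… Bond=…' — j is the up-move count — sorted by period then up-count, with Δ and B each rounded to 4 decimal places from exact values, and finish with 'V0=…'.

(0,0): Delta=-0.8089 Bond=160.1797
(1,0): Delta=-1.0000 Bond=256.1111
(1,1): Delta=-0.8025 Bond=228.8913
V0=10.5301

Risk-neutral probability p* = (R−d)/(u−d) = (1.44−0.72)/(1.49−0.72) = 0.9351.
Terminal payoffs: V(2,0)=272.8960, V(2,1)=170.3320, V(2,2)=0.0000
(1,0): S=133.2000. Δ = (V_up−V_dn)/(S_up−S_dn) = (170.3320−272.8960)/(198.4680−95.9040) = -1.0000. V = [p*·170.3320 + (1−p*)·272.8960]/1.44 = 122.9111. B = V − Δ·S = 256.1111.
(1,1): S=275.6500. Δ = (V_up−V_dn)/(S_up−S_dn) = (0.0000−170.3320)/(410.7185−198.4680) = -0.8025. V = [p*·0.0000 + (1−p*)·170.3320]/1.44 = 7.6809. B = V − Δ·S = 228.8913.
(0,0): S=185.0000. Δ = (V_up−V_dn)/(S_up−S_dn) = (7.6809−122.9111)/(275.6500−133.2000) = -0.8089. V = [p*·7.6809 + (1−p*)·122.9111]/1.44 = 10.5301. B = V − Δ·S = 160.1797.
Check: Δ(0,0)·S0 + B(0,0) = 10.5301 = V0.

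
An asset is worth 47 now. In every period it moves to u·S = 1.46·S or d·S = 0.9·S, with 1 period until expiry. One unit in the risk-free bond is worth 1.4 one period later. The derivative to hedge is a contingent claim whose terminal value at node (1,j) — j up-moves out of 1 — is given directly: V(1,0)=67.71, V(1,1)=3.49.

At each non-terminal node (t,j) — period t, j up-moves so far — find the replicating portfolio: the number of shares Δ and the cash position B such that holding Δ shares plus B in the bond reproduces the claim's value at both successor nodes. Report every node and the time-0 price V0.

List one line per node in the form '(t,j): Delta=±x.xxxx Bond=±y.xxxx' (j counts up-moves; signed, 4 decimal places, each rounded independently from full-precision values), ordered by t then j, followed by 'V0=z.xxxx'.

No-arbitrage ⇒ martingale measure with p* = (R−d)/(u−d) = 0.8929.
At expiry t=1: V(1,0)=67.7100, V(1,1)=3.4900
(0,0): S=47.0000. Δ = (V_up−V_dn)/(S_up−S_dn) = (3.4900−67.7100)/(68.6200−42.3000) = -2.4400. V = [p*·3.4900 + (1−p*)·67.7100]/1.4 = 7.4077. B = V − Δ·S = 122.0862.
Root portfolio cost Δ·47+B reproduces V0=7.4077.

(0,0): Delta=-2.4400 Bond=122.0862
V0=7.4077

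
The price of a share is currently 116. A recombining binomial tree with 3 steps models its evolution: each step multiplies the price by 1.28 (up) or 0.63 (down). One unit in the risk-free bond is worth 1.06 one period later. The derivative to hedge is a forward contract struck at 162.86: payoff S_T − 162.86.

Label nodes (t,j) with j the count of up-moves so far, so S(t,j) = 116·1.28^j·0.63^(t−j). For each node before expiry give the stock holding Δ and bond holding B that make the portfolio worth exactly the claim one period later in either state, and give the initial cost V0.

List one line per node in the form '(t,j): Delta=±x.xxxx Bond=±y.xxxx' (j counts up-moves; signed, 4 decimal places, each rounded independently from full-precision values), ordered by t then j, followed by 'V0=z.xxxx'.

(0,0): Delta=1.0000 Bond=-136.7404
(1,0): Delta=1.0000 Bond=-144.9448
(1,1): Delta=1.0000 Bond=-144.9448
(2,0): Delta=1.0000 Bond=-153.6415
(2,1): Delta=1.0000 Bond=-153.6415
(2,2): Delta=1.0000 Bond=-153.6415
V0=-20.7404

The replicating-portfolio and risk-neutral prices coincide; use p* = (1.06−0.63)/(1.28−0.63) = 0.6615 for the latter.
Terminal payoffs: V(3,0)=-133.8545, V(3,1)=-103.9283, V(3,2)=-43.1257, V(3,3)=80.4096
  t=2,j=0: stock 46.0404 → up 58.9317 (V=-103.9283), down 29.0055 (V=-133.8545). Price -107.6011; hedge Δ=1.0000, bond B=-153.6415.
  t=2,j=1: stock 93.5424 → up 119.7343 (V=-43.1257), down 58.9317 (V=-103.9283). Price -60.0991; hedge Δ=1.0000, bond B=-153.6415.
  t=2,j=2: stock 190.0544 → up 243.2696 (V=80.4096), down 119.7343 (V=-43.1257). Price 36.4129; hedge Δ=1.0000, bond B=-153.6415.
  t=1,j=0: stock 73.0800 → up 93.5424 (V=-60.0991), down 46.0404 (V=-107.6011). Price -71.8648; hedge Δ=1.0000, bond B=-144.9448.
  t=1,j=1: stock 148.4800 → up 190.0544 (V=36.4129), down 93.5424 (V=-60.0991). Price 3.5352; hedge Δ=1.0000, bond B=-144.9448.
  t=0,j=0: stock 116.0000 → up 148.4800 (V=3.5352), down 73.0800 (V=-71.8648). Price -20.7404; hedge Δ=1.0000, bond B=-136.7404.
Check: Δ(0,0)·S0 + B(0,0) = -20.7404 = V0.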